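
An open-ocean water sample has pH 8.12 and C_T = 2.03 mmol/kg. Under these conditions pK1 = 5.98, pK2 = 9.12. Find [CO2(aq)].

[CO2*] = 13.3 μmol/kg

α₀ = 1 / (1 + K1/[H⁺] + K1K2/[H⁺]²) = 1 / (1 + 10^+2.14 + 10^+1.14)
   = 1 / (1 + 138.04 + 13.804) = 1/152.84 = 0.006543
[CO2*] = α₀ × DIC = 0.006543 × 2.03 = 0.0133 mmol/kg = 13.3 μmol/kg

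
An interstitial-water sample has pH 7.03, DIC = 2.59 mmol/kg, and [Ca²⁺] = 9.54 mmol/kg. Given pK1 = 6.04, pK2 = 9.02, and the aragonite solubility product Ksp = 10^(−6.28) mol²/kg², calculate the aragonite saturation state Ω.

α₂ = 1 / (1 + [H⁺]/K2 + [H⁺]²/(K1K2)) = 1 / (1 + 10^+1.99 + 10^+1.00)
   = 1 / (1 + 97.724 + 10.000) = 1/108.72 = 0.009198
[CO3²⁻] = α₂ × DIC = 0.009198 × 2.59 = 0.02382 mmol/kg
Ksp = 10^(−6.28) = 5.248×10^-7
Ω = [Ca²⁺][CO3²⁻]/Ksp = (9.54×10^-3)(2.382×10^-5) / 5.248×10^-7 = 0.433

Ω = 0.433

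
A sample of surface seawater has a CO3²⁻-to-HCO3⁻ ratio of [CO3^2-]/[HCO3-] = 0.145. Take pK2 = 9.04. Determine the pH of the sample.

From K2 = [H⁺][CO3^2-]/[HCO3-]:  pH = pK2 + log₁₀([CO3^2-]/[HCO3-])
log₁₀(0.145) = -0.839
pH = 9.04 + (-0.839) = 8.20

pH = 8.20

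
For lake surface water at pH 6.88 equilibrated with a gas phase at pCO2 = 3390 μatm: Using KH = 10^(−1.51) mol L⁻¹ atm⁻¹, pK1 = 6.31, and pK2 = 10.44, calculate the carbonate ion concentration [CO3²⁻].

[CO3²⁻] = 0.107 μmol/L

[CO2*] = KH · pCO2 = 10^(−1.51) × 3390×10^-6 = 1.048×10^-4 mol/L
α₀ = 1/(1 + K1/[H⁺] + K1K2/[H⁺]²) = 1/(1 + 10^+0.57 + 10^-2.99) = 0.2120
DIC = [CO2*]/α₀ = 1.048×10^-4 / 0.2120 = 0.4941 mmol/L
[CO3²⁻] = α₂·DIC; α₂ = 0.0002170, so [CO3²⁻] = 0.0002170 × 0.4941 = 0.000107 mmol/L = 0.107 μmol/L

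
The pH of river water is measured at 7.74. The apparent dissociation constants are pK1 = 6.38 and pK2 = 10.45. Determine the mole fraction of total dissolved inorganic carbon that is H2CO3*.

α₀ = 0.0417

α₀ = 1 / (1 + K1/[H⁺] + K1K2/[H⁺]²) = 1 / (1 + 10^+1.36 + 10^-1.35)
   = 1 / (1 + 22.909 + 0.044668) = 1/23.953 = 0.04175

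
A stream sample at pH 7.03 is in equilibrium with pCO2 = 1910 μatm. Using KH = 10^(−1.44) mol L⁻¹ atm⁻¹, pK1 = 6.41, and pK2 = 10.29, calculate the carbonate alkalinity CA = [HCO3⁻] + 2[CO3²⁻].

CA = 0.289 mmol/L

[CO2*] = KH · pCO2 = 10^(−1.44) × 1910×10^-6 = 6.935×10^-5 mol/L
α₀ = 1/(1 + K1/[H⁺] + K1K2/[H⁺]²) = 1/(1 + 10^+0.62 + 10^-2.64) = 0.1934
DIC = [CO2*]/α₀ = 6.935×10^-5 / 0.1934 = 0.3586 mmol/L
CA = (α₁ + 2α₂)·DIC = (0.8062 + 2×0.0004430) × 0.3586 = 0.289 mmol/L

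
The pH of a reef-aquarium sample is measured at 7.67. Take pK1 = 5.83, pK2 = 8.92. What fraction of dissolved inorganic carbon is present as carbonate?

α₂ = 0.0525

α₂ = 1 / (1 + [H⁺]/K2 + [H⁺]²/(K1K2)) = 1 / (1 + 10^+1.25 + 10^-0.59)
   = 1 / (1 + 17.783 + 0.25704) = 1/19.040 = 0.05252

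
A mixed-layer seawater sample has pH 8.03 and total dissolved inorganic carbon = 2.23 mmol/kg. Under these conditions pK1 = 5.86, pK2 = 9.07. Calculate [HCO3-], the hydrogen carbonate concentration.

α₁ = 1 / (1 + [H⁺]/K1 + K2/[H⁺]) = 1 / (1 + 10^-2.17 + 10^-1.04)
   = 1 / (1 + 0.0067608 + 0.091201) = 1/1.0980 = 0.9108
[HCO3⁻] = α₁ × DIC = 0.9108 × 2.23 = 2.03 mmol/kg

[HCO3⁻] = 2.03 mmol/kg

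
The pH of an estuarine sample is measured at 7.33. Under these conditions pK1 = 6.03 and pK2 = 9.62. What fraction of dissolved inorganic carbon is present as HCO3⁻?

α₁ = 0.948

α₁ = 1 / (1 + [H⁺]/K1 + K2/[H⁺]) = 1 / (1 + 10^-1.30 + 10^-2.29)
   = 1 / (1 + 0.050119 + 0.0051286) = 1/1.0552 = 0.9476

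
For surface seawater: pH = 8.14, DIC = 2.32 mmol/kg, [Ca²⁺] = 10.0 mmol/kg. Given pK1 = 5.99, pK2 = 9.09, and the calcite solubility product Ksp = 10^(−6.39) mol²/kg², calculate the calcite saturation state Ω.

Ω = 5.71

α₂ = 1 / (1 + [H⁺]/K2 + [H⁺]²/(K1K2)) = 1 / (1 + 10^+0.95 + 10^-1.20)
   = 1 / (1 + 8.9125 + 0.063096) = 1/9.9756 = 0.1002
[CO3²⁻] = α₂ × DIC = 0.1002 × 2.32 = 0.2326 mmol/kg
Ksp = 10^(−6.39) = 4.074×10^-7
Ω = [Ca²⁺][CO3²⁻]/Ksp = (10.0×10^-3)(2.326×10^-4) / 4.074×10^-7 = 5.71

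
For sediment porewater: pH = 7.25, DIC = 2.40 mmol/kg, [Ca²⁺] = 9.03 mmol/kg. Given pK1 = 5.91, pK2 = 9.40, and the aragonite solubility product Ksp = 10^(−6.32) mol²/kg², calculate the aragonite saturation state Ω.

α₂ = 1 / (1 + [H⁺]/K2 + [H⁺]²/(K1K2)) = 1 / (1 + 10^+2.15 + 10^+0.81)
   = 1 / (1 + 141.25 + 6.4565) = 1/148.71 = 0.006724
[CO3²⁻] = α₂ × DIC = 0.006724 × 2.40 = 0.01614 mmol/kg = 16.14 μmol/kg
Ksp = 10^(−6.32) = 4.786×10^-7
Ω = [Ca²⁺][CO3²⁻]/Ksp = (9.03×10^-3)(1.614×10^-5) / 4.786×10^-7 = 0.304

Ω = 0.304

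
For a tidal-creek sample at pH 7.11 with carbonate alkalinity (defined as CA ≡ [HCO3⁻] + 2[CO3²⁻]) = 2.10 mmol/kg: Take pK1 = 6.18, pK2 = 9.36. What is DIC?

DIC = 2.33 mmol/kg

CA = [HCO3⁻] + 2[CO3²⁻] = (α₁ + 2α₂)·DIC
At pH 7.11: [H⁺]/K1 = 10^-0.93 = 0.11749, K2/[H⁺] = 10^-2.25 = 0.0056234
α₁ = 1/(1 + 0.11749 + 0.0056234) = 1/1.1231 = 0.8904; α₂ = α₁·K2/[H⁺] = 0.005007
α₁ + 2α₂ = 0.9004
DIC = CA / (α₁ + 2α₂) = 2.10 / 0.9004 = 2.33 mmol/kg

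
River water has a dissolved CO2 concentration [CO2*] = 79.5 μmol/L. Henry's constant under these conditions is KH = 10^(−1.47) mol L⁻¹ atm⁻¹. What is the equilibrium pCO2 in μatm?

pCO2 = 2350 μatm

KH = 10^(−1.47) = 3.388×10^-2 mol L⁻¹ atm⁻¹
pCO2 = [CO2*]/KH = 79.5×10^-6 / 3.388×10^-2 = 2.35×10^-3 atm = 2350 μatm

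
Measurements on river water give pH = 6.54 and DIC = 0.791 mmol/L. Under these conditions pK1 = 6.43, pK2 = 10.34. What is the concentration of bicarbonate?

[HCO3⁻] = 0.445 mmol/L

α₁ = 1 / (1 + [H⁺]/K1 + K2/[H⁺]) = 1 / (1 + 10^-0.11 + 10^-3.80)
   = 1 / (1 + 0.77625 + 0.00015849) = 1/1.7764 = 0.5629
[HCO3⁻] = α₁ × DIC = 0.5629 × 0.791 = 0.445 mmol/L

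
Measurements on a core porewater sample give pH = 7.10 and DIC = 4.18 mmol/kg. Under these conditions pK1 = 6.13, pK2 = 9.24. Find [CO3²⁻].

α₂ = 1 / (1 + [H⁺]/K2 + [H⁺]²/(K1K2)) = 1 / (1 + 10^+2.14 + 10^+1.17)
   = 1 / (1 + 138.04 + 14.791) = 1/153.83 = 0.006501
[CO3²⁻] = α₂ × DIC = 0.006501 × 4.18 = 0.0272 mmol/kg

[CO3²⁻] = 0.0272 mmol/kg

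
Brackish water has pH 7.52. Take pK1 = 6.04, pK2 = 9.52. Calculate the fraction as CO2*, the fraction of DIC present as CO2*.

α₀ = 0.0317

α₀ = 1 / (1 + K1/[H⁺] + K1K2/[H⁺]²) = 1 / (1 + 10^+1.48 + 10^-0.52)
   = 1 / (1 + 30.200 + 0.30200) = 1/31.502 = 0.03174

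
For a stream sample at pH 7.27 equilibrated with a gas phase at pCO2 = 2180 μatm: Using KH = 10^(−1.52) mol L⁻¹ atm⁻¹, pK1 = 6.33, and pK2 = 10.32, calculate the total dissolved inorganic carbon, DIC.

[CO2*] = KH · pCO2 = 10^(−1.52) × 2180×10^-6 = 6.583×10^-5 mol/L
α₀ = 1/(1 + K1/[H⁺] + K1K2/[H⁺]²) = 1/(1 + 10^+0.94 + 10^-2.11) = 0.1029
DIC = [CO2*]/α₀ = 6.583×10^-5 / 0.1029 = 0.640 mmol/L

DIC = 0.640 mmol/L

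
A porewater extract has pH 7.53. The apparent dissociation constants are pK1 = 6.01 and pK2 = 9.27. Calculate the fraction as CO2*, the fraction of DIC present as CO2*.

α₀ = 0.0288

α₀ = 1 / (1 + K1/[H⁺] + K1K2/[H⁺]²) = 1 / (1 + 10^+1.52 + 10^-0.22)
   = 1 / (1 + 33.113 + 0.60256) = 1/34.716 = 0.02881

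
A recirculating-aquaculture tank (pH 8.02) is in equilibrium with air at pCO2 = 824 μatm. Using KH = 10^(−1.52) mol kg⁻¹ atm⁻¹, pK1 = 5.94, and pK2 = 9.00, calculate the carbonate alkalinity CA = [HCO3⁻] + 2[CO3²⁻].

[CO2*] = KH · pCO2 = 10^(−1.52) × 824×10^-6 = 2.488×10^-5 mol/kg
α₀ = 1/(1 + K1/[H⁺] + K1K2/[H⁺]²) = 1/(1 + 10^+2.08 + 10^+1.10) = 0.007473
DIC = [CO2*]/α₀ = 2.488×10^-5 / 0.007473 = 3.330 mmol/kg
CA = (α₁ + 2α₂)·DIC = (0.8984 + 2×0.09408) × 3.330 = 3.62 mmol/kg

CA = 3.62 mmol/kg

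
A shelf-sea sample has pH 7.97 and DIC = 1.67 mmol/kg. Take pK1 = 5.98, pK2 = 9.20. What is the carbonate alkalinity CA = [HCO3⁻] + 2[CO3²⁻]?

CA = [HCO3⁻] + 2[CO3²⁻] = (α₁ + 2α₂)·DIC
At pH 7.97: [H⁺]/K1 = 10^-1.99 = 0.010233, K2/[H⁺] = 10^-1.23 = 0.058884
α₁ = 1/(1 + 0.010233 + 0.058884) = 1/1.0691 = 0.9354; α₂ = α₁·K2/[H⁺] = 0.05508
α₁ + 2α₂ = 1.0455
CA = 1.0455 × 1.67 = 1.75 mmol/kg

CA = 1.75 mmol/kg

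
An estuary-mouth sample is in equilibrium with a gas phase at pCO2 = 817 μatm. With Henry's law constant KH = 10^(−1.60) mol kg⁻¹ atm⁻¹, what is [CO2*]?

[CO2*] = 20.5 μmol/kg

KH = 10^(−1.60) = 2.512×10^-2 mol kg⁻¹ atm⁻¹
[CO2*] = KH · pCO2 = 2.512×10^-2 × 817×10^-6 atm = 2.05×10^-5 mol/kg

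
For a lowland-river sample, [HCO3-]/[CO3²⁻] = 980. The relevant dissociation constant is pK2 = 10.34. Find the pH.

From K2 = [H⁺][CO3²⁻]/[HCO3-]:  pH = pK2 − log₁₀([HCO3-]/[CO3²⁻])
log₁₀(980) = +2.991
pH = 10.34 − (+2.991) = 7.35

pH = 7.35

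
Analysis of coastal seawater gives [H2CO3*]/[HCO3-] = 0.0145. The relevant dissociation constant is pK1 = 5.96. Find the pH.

pH = 7.80

From K1 = [H⁺][HCO3-]/[H2CO3*]:  pH = pK1 − log₁₀([H2CO3*]/[HCO3-])
log₁₀(0.0145) = -1.839
pH = 5.96 − (-1.839) = 7.80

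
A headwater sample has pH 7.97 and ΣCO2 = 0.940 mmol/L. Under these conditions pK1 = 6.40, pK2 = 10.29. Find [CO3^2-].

α₂ = 1 / (1 + [H⁺]/K2 + [H⁺]²/(K1K2)) = 1 / (1 + 10^+2.32 + 10^+0.75)
   = 1 / (1 + 208.93 + 5.6234) = 1/215.55 = 0.004639
[CO3²⁻] = α₂ × DIC = 0.004639 × 0.940 = 0.00436 mmol/L = 4.36 μmol/L

[CO3²⁻] = 4.36 μmol/L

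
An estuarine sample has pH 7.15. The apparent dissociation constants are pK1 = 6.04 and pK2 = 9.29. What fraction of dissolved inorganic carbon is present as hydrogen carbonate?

α₁ = 1 / (1 + [H⁺]/K1 + K2/[H⁺]) = 1 / (1 + 10^-1.11 + 10^-2.14)
   = 1 / (1 + 0.077625 + 0.0072444) = 1/1.0849 = 0.9218

α₁ = 0.922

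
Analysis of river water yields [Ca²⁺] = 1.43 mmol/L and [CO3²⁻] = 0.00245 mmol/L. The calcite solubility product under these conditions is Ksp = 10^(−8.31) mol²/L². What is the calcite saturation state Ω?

Ω = 0.715

Ksp = 10^(−8.31) = 4.898×10^-9
Ω = [Ca²⁺][CO3²⁻]/Ksp = (1.43×10^-3)(0.00245×10^-3) / 4.898×10^-9 = 0.715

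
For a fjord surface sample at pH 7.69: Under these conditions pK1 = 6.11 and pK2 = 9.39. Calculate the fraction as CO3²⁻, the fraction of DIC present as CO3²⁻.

α₂ = 1 / (1 + [H⁺]/K2 + [H⁺]²/(K1K2)) = 1 / (1 + 10^+1.70 + 10^+0.12)
   = 1 / (1 + 50.119 + 1.3183) = 1/52.437 = 0.01907

α₂ = 0.0191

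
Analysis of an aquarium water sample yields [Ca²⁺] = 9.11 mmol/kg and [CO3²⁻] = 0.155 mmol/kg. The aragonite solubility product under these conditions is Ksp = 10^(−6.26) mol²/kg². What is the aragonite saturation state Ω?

Ω = 2.57

Ksp = 10^(−6.26) = 5.495×10^-7
Ω = [Ca²⁺][CO3²⁻]/Ksp = (9.11×10^-3)(0.155×10^-3) / 5.495×10^-7 = 2.57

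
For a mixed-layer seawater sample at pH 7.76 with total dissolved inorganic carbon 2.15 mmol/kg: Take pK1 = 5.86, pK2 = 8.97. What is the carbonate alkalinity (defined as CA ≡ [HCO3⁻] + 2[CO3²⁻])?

CA = 2.25 mmol/kg

CA = [HCO3⁻] + 2[CO3²⁻] = (α₁ + 2α₂)·DIC
At pH 7.76: [H⁺]/K1 = 10^-1.90 = 0.012589, K2/[H⁺] = 10^-1.21 = 0.061660
α₁ = 1/(1 + 0.012589 + 0.061660) = 1/1.0742 = 0.9309; α₂ = α₁·K2/[H⁺] = 0.05740
α₁ + 2α₂ = 1.0457
CA = 1.0457 × 2.15 = 2.25 mmol/kg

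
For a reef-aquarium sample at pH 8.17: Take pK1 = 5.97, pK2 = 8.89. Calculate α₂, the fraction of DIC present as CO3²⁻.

α₂ = 0.159

α₂ = 1 / (1 + [H⁺]/K2 + [H⁺]²/(K1K2)) = 1 / (1 + 10^+0.72 + 10^-1.48)
   = 1 / (1 + 5.2481 + 0.033113) = 1/6.2812 = 0.1592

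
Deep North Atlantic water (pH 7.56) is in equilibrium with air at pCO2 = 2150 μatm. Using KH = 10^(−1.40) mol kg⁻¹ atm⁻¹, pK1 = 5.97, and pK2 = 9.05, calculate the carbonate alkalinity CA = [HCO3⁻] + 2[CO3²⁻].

[CO2*] = KH · pCO2 = 10^(−1.40) × 2150×10^-6 = 8.559×10^-5 mol/kg
α₀ = 1/(1 + K1/[H⁺] + K1K2/[H⁺]²) = 1/(1 + 10^+1.59 + 10^+0.10) = 0.02429
DIC = [CO2*]/α₀ = 8.559×10^-5 / 0.02429 = 3.523 mmol/kg
CA = (α₁ + 2α₂)·DIC = (0.9451 + 2×0.03058) × 3.523 = 3.55 mmol/kg

CA = 3.55 mmol/kg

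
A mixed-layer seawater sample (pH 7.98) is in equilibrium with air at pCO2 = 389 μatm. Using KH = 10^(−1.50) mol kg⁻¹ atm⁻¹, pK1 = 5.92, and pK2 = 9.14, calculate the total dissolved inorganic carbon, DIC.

[CO2*] = KH · pCO2 = 10^(−1.50) × 389×10^-6 = 1.230×10^-5 mol/kg
α₀ = 1/(1 + K1/[H⁺] + K1K2/[H⁺]²) = 1/(1 + 10^+2.06 + 10^+0.90) = 0.008080
DIC = [CO2*]/α₀ = 1.230×10^-5 / 0.008080 = 1.52 mmol/kg

DIC = 1.52 mmol/kg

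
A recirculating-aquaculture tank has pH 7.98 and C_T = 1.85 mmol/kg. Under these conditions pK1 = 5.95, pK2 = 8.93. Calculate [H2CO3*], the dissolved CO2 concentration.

α₀ = 1 / (1 + K1/[H⁺] + K1K2/[H⁺]²) = 1 / (1 + 10^+2.03 + 10^+1.08)
   = 1 / (1 + 107.15 + 12.023) = 1/120.17 = 0.008321
[CO2*] = α₀ × DIC = 0.008321 × 1.85 = 0.0154 mmol/kg = 15.4 μmol/kg

[CO2*] = 15.4 μmol/kg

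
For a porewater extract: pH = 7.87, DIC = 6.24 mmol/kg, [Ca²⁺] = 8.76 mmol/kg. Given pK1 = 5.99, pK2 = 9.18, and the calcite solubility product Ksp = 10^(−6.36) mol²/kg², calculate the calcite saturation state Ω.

Ω = 5.77

α₂ = 1 / (1 + [H⁺]/K2 + [H⁺]²/(K1K2)) = 1 / (1 + 10^+1.31 + 10^-0.57)
   = 1 / (1 + 20.417 + 0.26915) = 1/21.687 = 0.04611
[CO3²⁻] = α₂ × DIC = 0.04611 × 6.24 = 0.2877 mmol/kg
Ksp = 10^(−6.36) = 4.365×10^-7
Ω = [Ca²⁺][CO3²⁻]/Ksp = (8.76×10^-3)(2.877×10^-4) / 4.365×10^-7 = 5.77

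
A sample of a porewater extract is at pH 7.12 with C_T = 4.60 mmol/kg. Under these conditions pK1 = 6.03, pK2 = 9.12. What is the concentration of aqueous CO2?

[CO2*] = 0.343 mmol/kg

α₀ = 1 / (1 + K1/[H⁺] + K1K2/[H⁺]²) = 1 / (1 + 10^+1.09 + 10^-0.91)
   = 1 / (1 + 12.303 + 0.12303) = 1/13.426 = 0.07448
[CO2*] = α₀ × DIC = 0.07448 × 4.60 = 0.343 mmol/kg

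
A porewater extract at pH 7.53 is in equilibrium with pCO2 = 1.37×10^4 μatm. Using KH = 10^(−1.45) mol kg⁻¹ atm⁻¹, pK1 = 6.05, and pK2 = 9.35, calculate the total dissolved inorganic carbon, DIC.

DIC = 15.4 mmol/kg

[CO2*] = KH · pCO2 = 10^(−1.45) × 1.37×10^4×10^-6 = 4.861×10^-4 mol/kg
α₀ = 1/(1 + K1/[H⁺] + K1K2/[H⁺]²) = 1/(1 + 10^+1.48 + 10^-0.34) = 0.03159
DIC = [CO2*]/α₀ = 4.861×10^-4 / 0.03159 = 15.4 mmol/kg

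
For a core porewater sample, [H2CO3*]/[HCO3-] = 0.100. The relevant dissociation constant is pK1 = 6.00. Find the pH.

pH = 7.00

From K1 = [H⁺][HCO3-]/[H2CO3*]:  pH = pK1 − log₁₀([H2CO3*]/[HCO3-])
log₁₀(0.100) = -1.000
pH = 6.00 − (-1.000) = 7.00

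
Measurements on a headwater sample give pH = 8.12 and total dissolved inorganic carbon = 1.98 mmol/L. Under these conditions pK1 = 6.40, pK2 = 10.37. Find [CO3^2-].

α₂ = 1 / (1 + [H⁺]/K2 + [H⁺]²/(K1K2)) = 1 / (1 + 10^+2.25 + 10^+0.53)
   = 1 / (1 + 177.83 + 3.3884) = 1/182.22 = 0.005488
[CO3²⁻] = α₂ × DIC = 0.005488 × 1.98 = 0.0109 mmol/L = 10.9 μmol/L

[CO3²⁻] = 10.9 μmol/L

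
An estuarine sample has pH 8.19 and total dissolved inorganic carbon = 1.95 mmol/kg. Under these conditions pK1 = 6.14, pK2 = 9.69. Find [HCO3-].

[HCO3⁻] = 1.87 mmol/kg

α₁ = 1 / (1 + [H⁺]/K1 + K2/[H⁺]) = 1 / (1 + 10^-2.05 + 10^-1.50)
   = 1 / (1 + 0.0089125 + 0.031623) = 1/1.0405 = 0.9610
[HCO3⁻] = α₁ × DIC = 0.9610 × 1.95 = 1.87 mmol/kg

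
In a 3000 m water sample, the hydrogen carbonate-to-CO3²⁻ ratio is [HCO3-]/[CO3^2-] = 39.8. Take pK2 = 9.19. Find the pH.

pH = 7.59

From K2 = [H⁺][CO3^2-]/[HCO3-]:  pH = pK2 − log₁₀([HCO3-]/[CO3^2-])
log₁₀(39.8) = +1.600
pH = 9.19 − (+1.600) = 7.59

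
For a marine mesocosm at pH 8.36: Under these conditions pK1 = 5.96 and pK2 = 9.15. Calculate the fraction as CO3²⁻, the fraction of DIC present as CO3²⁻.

α₂ = 1 / (1 + [H⁺]/K2 + [H⁺]²/(K1K2)) = 1 / (1 + 10^+0.79 + 10^-1.61)
   = 1 / (1 + 6.1660 + 0.024547) = 1/7.1905 = 0.1391

α₂ = 0.139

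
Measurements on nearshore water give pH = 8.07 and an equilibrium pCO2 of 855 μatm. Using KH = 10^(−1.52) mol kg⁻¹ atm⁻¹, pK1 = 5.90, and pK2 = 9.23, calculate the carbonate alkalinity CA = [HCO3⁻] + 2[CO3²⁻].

[CO2*] = KH · pCO2 = 10^(−1.52) × 855×10^-6 = 2.582×10^-5 mol/kg
α₀ = 1/(1 + K1/[H⁺] + K1K2/[H⁺]²) = 1/(1 + 10^+2.17 + 10^+1.01) = 0.006284
DIC = [CO2*]/α₀ = 2.582×10^-5 / 0.006284 = 4.109 mmol/kg
CA = (α₁ + 2α₂)·DIC = (0.9294 + 2×0.06430) × 4.109 = 4.35 mmol/kg

CA = 4.35 mmol/kg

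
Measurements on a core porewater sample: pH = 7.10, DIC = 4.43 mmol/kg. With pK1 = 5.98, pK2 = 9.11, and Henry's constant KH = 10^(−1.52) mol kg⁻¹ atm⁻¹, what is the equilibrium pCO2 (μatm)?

α₀ = 1 / (1 + K1/[H⁺] + K1K2/[H⁺]²) = 1 / (1 + 10^+1.12 + 10^-0.89)
   = 1 / (1 + 13.183 + 0.12882) = 1/14.311 = 0.06987
[CO2*] = α₀ × DIC = 0.06987 × 4.43 = 0.3095 mmol/kg
pCO2 = [CO2*]/KH = 3.095×10^-4 / 3.020×10^-2 = 1.02×10^4 μatm

pCO2 = 1.02×10^4 μatm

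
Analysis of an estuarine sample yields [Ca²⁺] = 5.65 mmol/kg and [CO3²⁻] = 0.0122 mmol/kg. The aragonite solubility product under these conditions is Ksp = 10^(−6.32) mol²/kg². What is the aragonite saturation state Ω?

Ksp = 10^(−6.32) = 4.786×10^-7
Ω = [Ca²⁺][CO3²⁻]/Ksp = (5.65×10^-3)(0.0122×10^-3) / 4.786×10^-7 = 0.144

Ω = 0.144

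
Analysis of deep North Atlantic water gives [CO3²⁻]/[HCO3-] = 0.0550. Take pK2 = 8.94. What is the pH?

From K2 = [H⁺][CO3²⁻]/[HCO3-]:  pH = pK2 + log₁₀([CO3²⁻]/[HCO3-])
log₁₀(0.0550) = -1.260
pH = 8.94 + (-1.260) = 7.68

pH = 7.68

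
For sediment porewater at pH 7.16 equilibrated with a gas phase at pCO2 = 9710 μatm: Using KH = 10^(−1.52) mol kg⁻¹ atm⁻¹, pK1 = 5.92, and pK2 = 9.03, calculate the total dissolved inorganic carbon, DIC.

DIC = 5.46 mmol/kg

[CO2*] = KH · pCO2 = 10^(−1.52) × 9710×10^-6 = 2.932×10^-4 mol/kg
α₀ = 1/(1 + K1/[H⁺] + K1K2/[H⁺]²) = 1/(1 + 10^+1.24 + 10^-0.63) = 0.05373
DIC = [CO2*]/α₀ = 2.932×10^-4 / 0.05373 = 5.46 mmol/kg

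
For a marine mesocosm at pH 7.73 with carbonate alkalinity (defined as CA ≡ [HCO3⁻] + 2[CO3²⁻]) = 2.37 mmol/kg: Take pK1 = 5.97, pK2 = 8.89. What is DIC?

CA = [HCO3⁻] + 2[CO3²⁻] = (α₁ + 2α₂)·DIC
At pH 7.73: [H⁺]/K1 = 10^-1.76 = 0.017378, K2/[H⁺] = 10^-1.16 = 0.069183
α₁ = 1/(1 + 0.017378 + 0.069183) = 1/1.0866 = 0.9203; α₂ = α₁·K2/[H⁺] = 0.06367
α₁ + 2α₂ = 1.0477
DIC = CA / (α₁ + 2α₂) = 2.37 / 1.0477 = 2.26 mmol/kg

DIC = 2.26 mmol/kg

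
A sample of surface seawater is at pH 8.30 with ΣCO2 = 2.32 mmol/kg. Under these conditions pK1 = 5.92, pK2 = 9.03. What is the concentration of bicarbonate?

α₁ = 1 / (1 + [H⁺]/K1 + K2/[H⁺]) = 1 / (1 + 10^-2.38 + 10^-0.73)
   = 1 / (1 + 0.0041687 + 0.18621) = 1/1.1904 = 0.8401
[HCO3⁻] = α₁ × DIC = 0.8401 × 2.32 = 1.95 mmol/kg

[HCO3⁻] = 1.95 mmol/kg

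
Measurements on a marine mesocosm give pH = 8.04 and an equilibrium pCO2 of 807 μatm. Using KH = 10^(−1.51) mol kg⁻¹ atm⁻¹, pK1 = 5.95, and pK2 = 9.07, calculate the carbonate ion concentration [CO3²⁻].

[CO3²⁻] = 0.286 mmol/kg

[CO2*] = KH · pCO2 = 10^(−1.51) × 807×10^-6 = 2.494×10^-5 mol/kg
α₀ = 1/(1 + K1/[H⁺] + K1K2/[H⁺]²) = 1/(1 + 10^+2.09 + 10^+1.06) = 0.007380
DIC = [CO2*]/α₀ = 2.494×10^-5 / 0.007380 = 3.379 mmol/kg
[CO3²⁻] = α₂·DIC; α₂ = 0.08473, so [CO3²⁻] = 0.08473 × 3.379 = 0.286 mmol/kg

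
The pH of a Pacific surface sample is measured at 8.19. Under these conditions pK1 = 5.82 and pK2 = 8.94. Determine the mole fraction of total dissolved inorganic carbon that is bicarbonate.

α₁ = 1 / (1 + [H⁺]/K1 + K2/[H⁺]) = 1 / (1 + 10^-2.37 + 10^-0.75)
   = 1 / (1 + 0.0042658 + 0.17783) = 1/1.1821 = 0.8460

α₁ = 0.846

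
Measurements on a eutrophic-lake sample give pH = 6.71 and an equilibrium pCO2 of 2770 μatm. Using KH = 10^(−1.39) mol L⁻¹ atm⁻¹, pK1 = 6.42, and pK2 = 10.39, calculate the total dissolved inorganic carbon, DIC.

[CO2*] = KH · pCO2 = 10^(−1.39) × 2770×10^-6 = 1.128×10^-4 mol/L
α₀ = 1/(1 + K1/[H⁺] + K1K2/[H⁺]²) = 1/(1 + 10^+0.29 + 10^-3.39) = 0.3390
DIC = [CO2*]/α₀ = 1.128×10^-4 / 0.3390 = 0.333 mmol/L

DIC = 0.333 mmol/L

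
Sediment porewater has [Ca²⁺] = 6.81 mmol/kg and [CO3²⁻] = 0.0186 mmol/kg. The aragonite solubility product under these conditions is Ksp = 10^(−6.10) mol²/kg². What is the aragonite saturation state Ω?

Ksp = 10^(−6.10) = 7.943×10^-7
Ω = [Ca²⁺][CO3²⁻]/Ksp = (6.81×10^-3)(0.0186×10^-3) / 7.943×10^-7 = 0.159

Ω = 0.159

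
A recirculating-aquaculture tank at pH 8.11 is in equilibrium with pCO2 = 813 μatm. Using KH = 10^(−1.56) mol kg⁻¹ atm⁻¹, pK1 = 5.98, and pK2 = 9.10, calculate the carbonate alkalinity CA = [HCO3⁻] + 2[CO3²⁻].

CA = 3.64 mmol/kg

[CO2*] = KH · pCO2 = 10^(−1.56) × 813×10^-6 = 2.239×10^-5 mol/kg
α₀ = 1/(1 + K1/[H⁺] + K1K2/[H⁺]²) = 1/(1 + 10^+2.13 + 10^+1.14) = 0.006680
DIC = [CO2*]/α₀ = 2.239×10^-5 / 0.006680 = 3.352 mmol/kg
CA = (α₁ + 2α₂)·DIC = (0.9011 + 2×0.09221) × 3.352 = 3.64 mmol/kg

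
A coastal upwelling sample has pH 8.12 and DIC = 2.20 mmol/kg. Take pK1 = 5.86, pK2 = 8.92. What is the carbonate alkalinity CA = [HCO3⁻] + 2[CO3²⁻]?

CA = [HCO3⁻] + 2[CO3²⁻] = (α₁ + 2α₂)·DIC
At pH 8.12: [H⁺]/K1 = 10^-2.26 = 0.0054954, K2/[H⁺] = 10^-0.80 = 0.15849
α₁ = 1/(1 + 0.0054954 + 0.15849) = 1/1.1640 = 0.8591; α₂ = α₁·K2/[H⁺] = 0.1362
α₁ + 2α₂ = 1.1314
CA = 1.1314 × 2.20 = 2.49 mmol/kg

CA = 2.49 mmol/kg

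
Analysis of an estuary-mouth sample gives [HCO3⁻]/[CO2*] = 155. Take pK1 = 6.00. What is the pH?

pH = 8.19

From K1 = [H⁺][HCO3⁻]/[CO2*]:  pH = pK1 + log₁₀([HCO3⁻]/[CO2*])
log₁₀(155) = +2.190
pH = 6.00 + (+2.190) = 8.19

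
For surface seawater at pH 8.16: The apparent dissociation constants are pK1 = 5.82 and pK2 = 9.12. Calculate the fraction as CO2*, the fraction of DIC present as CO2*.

α₀ = 0.00410

α₀ = 1 / (1 + K1/[H⁺] + K1K2/[H⁺]²) = 1 / (1 + 10^+2.34 + 10^+1.38)
   = 1 / (1 + 218.78 + 23.988) = 1/243.76 = 0.004102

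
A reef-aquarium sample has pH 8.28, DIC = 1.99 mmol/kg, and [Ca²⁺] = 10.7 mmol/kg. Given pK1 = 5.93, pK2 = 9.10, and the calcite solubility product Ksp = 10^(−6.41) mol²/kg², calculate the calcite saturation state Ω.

Ω = 7.17

α₂ = 1 / (1 + [H⁺]/K2 + [H⁺]²/(K1K2)) = 1 / (1 + 10^+0.82 + 10^-1.53)
   = 1 / (1 + 6.6069 + 0.029512) = 1/7.6364 = 0.1310
[CO3²⁻] = α₂ × DIC = 0.1310 × 1.99 = 0.2606 mmol/kg
Ksp = 10^(−6.41) = 3.890×10^-7
Ω = [Ca²⁺][CO3²⁻]/Ksp = (10.7×10^-3)(2.606×10^-4) / 3.890×10^-7 = 7.17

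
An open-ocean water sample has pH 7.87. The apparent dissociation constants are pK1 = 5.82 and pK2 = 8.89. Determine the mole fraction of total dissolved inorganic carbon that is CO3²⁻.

α₂ = 1 / (1 + [H⁺]/K2 + [H⁺]²/(K1K2)) = 1 / (1 + 10^+1.02 + 10^-1.03)
   = 1 / (1 + 10.471 + 0.093325) = 1/11.565 = 0.08647

α₂ = 0.0865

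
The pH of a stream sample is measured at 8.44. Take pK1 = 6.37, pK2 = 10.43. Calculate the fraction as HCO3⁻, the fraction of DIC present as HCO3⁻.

α₁ = 1 / (1 + [H⁺]/K1 + K2/[H⁺]) = 1 / (1 + 10^-2.07 + 10^-1.99)
   = 1 / (1 + 0.0085114 + 0.010233) = 1/1.0187 = 0.9816

α₁ = 0.982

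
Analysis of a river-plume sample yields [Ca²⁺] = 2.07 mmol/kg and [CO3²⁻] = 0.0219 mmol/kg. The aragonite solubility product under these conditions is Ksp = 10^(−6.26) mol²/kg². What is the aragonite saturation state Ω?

Ksp = 10^(−6.26) = 5.495×10^-7
Ω = [Ca²⁺][CO3²⁻]/Ksp = (2.07×10^-3)(0.0219×10^-3) / 5.495×10^-7 = 0.0825

Ω = 0.0825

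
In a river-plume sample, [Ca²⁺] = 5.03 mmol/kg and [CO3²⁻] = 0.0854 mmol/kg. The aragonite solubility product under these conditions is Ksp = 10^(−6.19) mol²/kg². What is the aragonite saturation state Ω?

Ω = 0.665

Ksp = 10^(−6.19) = 6.457×10^-7
Ω = [Ca²⁺][CO3²⁻]/Ksp = (5.03×10^-3)(0.0854×10^-3) / 6.457×10^-7 = 0.665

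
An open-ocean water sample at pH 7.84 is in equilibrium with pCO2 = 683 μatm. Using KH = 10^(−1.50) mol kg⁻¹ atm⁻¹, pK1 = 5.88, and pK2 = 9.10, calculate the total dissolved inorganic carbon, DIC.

[CO2*] = KH · pCO2 = 10^(−1.50) × 683×10^-6 = 2.160×10^-5 mol/kg
α₀ = 1/(1 + K1/[H⁺] + K1K2/[H⁺]²) = 1/(1 + 10^+1.96 + 10^+0.70) = 0.01029
DIC = [CO2*]/α₀ = 2.160×10^-5 / 0.01029 = 2.10 mmol/kg

DIC = 2.10 mmol/kg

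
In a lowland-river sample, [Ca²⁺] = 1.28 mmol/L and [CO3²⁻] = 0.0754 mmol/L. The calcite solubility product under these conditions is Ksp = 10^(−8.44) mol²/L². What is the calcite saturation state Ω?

Ω = 26.6

Ksp = 10^(−8.44) = 3.631×10^-9
Ω = [Ca²⁺][CO3²⁻]/Ksp = (1.28×10^-3)(0.0754×10^-3) / 3.631×10^-9 = 26.6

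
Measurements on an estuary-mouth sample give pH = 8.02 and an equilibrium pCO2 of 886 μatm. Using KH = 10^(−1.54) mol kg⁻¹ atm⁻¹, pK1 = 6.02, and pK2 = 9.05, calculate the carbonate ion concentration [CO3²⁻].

[CO3²⁻] = 0.238 mmol/kg

[CO2*] = KH · pCO2 = 10^(−1.54) × 886×10^-6 = 2.555×10^-5 mol/kg
α₀ = 1/(1 + K1/[H⁺] + K1K2/[H⁺]²) = 1/(1 + 10^+2.00 + 10^+0.97) = 0.009064
DIC = [CO2*]/α₀ = 2.555×10^-5 / 0.009064 = 2.819 mmol/kg
[CO3²⁻] = α₂·DIC; α₂ = 0.08459, so [CO3²⁻] = 0.08459 × 2.819 = 0.238 mmol/kg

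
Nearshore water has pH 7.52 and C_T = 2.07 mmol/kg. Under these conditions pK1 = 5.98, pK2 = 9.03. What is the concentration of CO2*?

[CO2*] = 0.0563 mmol/kg

α₀ = 1 / (1 + K1/[H⁺] + K1K2/[H⁺]²) = 1 / (1 + 10^+1.54 + 10^+0.03)
   = 1 / (1 + 34.674 + 1.0715) = 1/36.745 = 0.02721
[CO2*] = α₀ × DIC = 0.02721 × 2.07 = 0.0563 mmol/kg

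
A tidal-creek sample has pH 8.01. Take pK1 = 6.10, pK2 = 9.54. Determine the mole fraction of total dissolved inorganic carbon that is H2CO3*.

α₀ = 0.0118

α₀ = 1 / (1 + K1/[H⁺] + K1K2/[H⁺]²) = 1 / (1 + 10^+1.91 + 10^+0.38)
   = 1 / (1 + 81.283 + 2.3988) = 1/84.682 = 0.01181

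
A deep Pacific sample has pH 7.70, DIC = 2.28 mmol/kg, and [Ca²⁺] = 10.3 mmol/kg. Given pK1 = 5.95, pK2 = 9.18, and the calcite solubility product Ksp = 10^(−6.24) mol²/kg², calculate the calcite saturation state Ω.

Ω = 1.29

α₂ = 1 / (1 + [H⁺]/K2 + [H⁺]²/(K1K2)) = 1 / (1 + 10^+1.48 + 10^-0.27)
   = 1 / (1 + 30.200 + 0.53703) = 1/31.737 = 0.03151
[CO3²⁻] = α₂ × DIC = 0.03151 × 2.28 = 0.07184 mmol/kg
Ksp = 10^(−6.24) = 5.754×10^-7
Ω = [Ca²⁺][CO3²⁻]/Ksp = (10.3×10^-3)(7.184×10^-5) / 5.754×10^-7 = 1.29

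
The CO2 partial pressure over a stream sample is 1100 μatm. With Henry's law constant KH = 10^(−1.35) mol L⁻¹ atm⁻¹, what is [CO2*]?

KH = 10^(−1.35) = 4.467×10^-2 mol L⁻¹ atm⁻¹
[CO2*] = KH · pCO2 = 4.467×10^-2 × 1100×10^-6 atm = 4.91×10^-5 mol/L

[CO2*] = 49.1 μmol/L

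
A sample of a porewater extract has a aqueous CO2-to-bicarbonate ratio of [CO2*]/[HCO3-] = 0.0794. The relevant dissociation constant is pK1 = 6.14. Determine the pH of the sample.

From K1 = [H⁺][HCO3-]/[CO2*]:  pH = pK1 − log₁₀([CO2*]/[HCO3-])
log₁₀(0.0794) = -1.100
pH = 6.14 − (-1.100) = 7.24

pH = 7.24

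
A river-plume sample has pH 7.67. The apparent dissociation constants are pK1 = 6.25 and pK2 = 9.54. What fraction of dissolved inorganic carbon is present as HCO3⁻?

α₁ = 0.951

α₁ = 1 / (1 + [H⁺]/K1 + K2/[H⁺]) = 1 / (1 + 10^-1.42 + 10^-1.87)
   = 1 / (1 + 0.038019 + 0.013490) = 1/1.0515 = 0.9510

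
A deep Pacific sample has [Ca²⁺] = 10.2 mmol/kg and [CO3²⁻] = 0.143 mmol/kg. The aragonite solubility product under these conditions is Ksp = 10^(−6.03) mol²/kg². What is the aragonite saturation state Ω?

Ksp = 10^(−6.03) = 9.333×10^-7
Ω = [Ca²⁺][CO3²⁻]/Ksp = (10.2×10^-3)(0.143×10^-3) / 9.333×10^-7 = 1.56

Ω = 1.56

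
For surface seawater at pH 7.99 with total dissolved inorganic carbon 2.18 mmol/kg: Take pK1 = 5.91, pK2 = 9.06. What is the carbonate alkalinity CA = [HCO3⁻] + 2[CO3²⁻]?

CA = [HCO3⁻] + 2[CO3²⁻] = (α₁ + 2α₂)·DIC
At pH 7.99: [H⁺]/K1 = 10^-2.08 = 0.0083176, K2/[H⁺] = 10^-1.07 = 0.085114
α₁ = 1/(1 + 0.0083176 + 0.085114) = 1/1.0934 = 0.9146; α₂ = α₁·K2/[H⁺] = 0.07784
α₁ + 2α₂ = 1.0702
CA = 1.0702 × 2.18 = 2.33 mmol/kg

CA = 2.33 mmol/kg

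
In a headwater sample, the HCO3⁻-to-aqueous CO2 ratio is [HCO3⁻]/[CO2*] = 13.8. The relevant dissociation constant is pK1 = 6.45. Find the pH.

From K1 = [H⁺][HCO3⁻]/[CO2*]:  pH = pK1 + log₁₀([HCO3⁻]/[CO2*])
log₁₀(13.8) = +1.140
pH = 6.45 + (+1.140) = 7.59

pH = 7.59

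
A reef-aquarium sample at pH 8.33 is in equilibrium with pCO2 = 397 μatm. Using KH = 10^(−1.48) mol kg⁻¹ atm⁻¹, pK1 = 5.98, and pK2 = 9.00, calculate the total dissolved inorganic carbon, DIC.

DIC = 3.59 mmol/kg

[CO2*] = KH · pCO2 = 10^(−1.48) × 397×10^-6 = 1.315×10^-5 mol/kg
α₀ = 1/(1 + K1/[H⁺] + K1K2/[H⁺]²) = 1/(1 + 10^+2.35 + 10^+1.68) = 0.003667
DIC = [CO2*]/α₀ = 1.315×10^-5 / 0.003667 = 3.59 mmol/kg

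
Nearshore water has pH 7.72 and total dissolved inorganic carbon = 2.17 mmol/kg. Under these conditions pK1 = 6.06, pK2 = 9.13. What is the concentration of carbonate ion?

α₂ = 1 / (1 + [H⁺]/K2 + [H⁺]²/(K1K2)) = 1 / (1 + 10^+1.41 + 10^-0.25)
   = 1 / (1 + 25.704 + 0.56234) = 1/27.266 = 0.03668
[CO3²⁻] = α₂ × DIC = 0.03668 × 2.17 = 0.0796 mmol/kg

[CO3²⁻] = 0.0796 mmol/kg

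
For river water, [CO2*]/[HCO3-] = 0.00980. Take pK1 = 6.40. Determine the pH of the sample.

pH = 8.41

From K1 = [H⁺][HCO3-]/[CO2*]:  pH = pK1 − log₁₀([CO2*]/[HCO3-])
log₁₀(0.00980) = -2.009
pH = 6.40 − (-2.009) = 8.41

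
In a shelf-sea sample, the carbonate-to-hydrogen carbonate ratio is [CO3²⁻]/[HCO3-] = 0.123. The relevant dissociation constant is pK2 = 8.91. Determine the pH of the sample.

pH = 8.00

From K2 = [H⁺][CO3²⁻]/[HCO3-]:  pH = pK2 + log₁₀([CO3²⁻]/[HCO3-])
log₁₀(0.123) = -0.910
pH = 8.91 + (-0.910) = 8.00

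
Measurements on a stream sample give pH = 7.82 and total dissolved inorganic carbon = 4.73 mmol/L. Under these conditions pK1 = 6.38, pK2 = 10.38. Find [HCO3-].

[HCO3⁻] = 4.55 mmol/L

α₁ = 1 / (1 + [H⁺]/K1 + K2/[H⁺]) = 1 / (1 + 10^-1.44 + 10^-2.56)
   = 1 / (1 + 0.036308 + 0.0027542) = 1/1.0391 = 0.9624
[HCO3⁻] = α₁ × DIC = 0.9624 × 4.73 = 4.55 mmol/L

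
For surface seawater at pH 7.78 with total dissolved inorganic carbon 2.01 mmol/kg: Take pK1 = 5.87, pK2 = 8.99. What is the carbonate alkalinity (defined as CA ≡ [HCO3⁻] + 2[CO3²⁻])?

CA = 2.10 mmol/kg

CA = [HCO3⁻] + 2[CO3²⁻] = (α₁ + 2α₂)·DIC
At pH 7.78: [H⁺]/K1 = 10^-1.91 = 0.012303, K2/[H⁺] = 10^-1.21 = 0.061660
α₁ = 1/(1 + 0.012303 + 0.061660) = 1/1.0740 = 0.9311; α₂ = α₁·K2/[H⁺] = 0.05741
α₁ + 2α₂ = 1.0460
CA = 1.0460 × 2.01 = 2.10 mmol/kg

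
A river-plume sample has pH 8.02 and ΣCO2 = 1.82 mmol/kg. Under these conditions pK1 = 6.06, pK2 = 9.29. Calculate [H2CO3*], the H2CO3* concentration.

α₀ = 1 / (1 + K1/[H⁺] + K1K2/[H⁺]²) = 1 / (1 + 10^+1.96 + 10^+0.69)
   = 1 / (1 + 91.201 + 4.8978) = 1/97.099 = 0.01030
[CO2*] = α₀ × DIC = 0.01030 × 1.82 = 0.0187 mmol/kg = 18.7 μmol/kg

[CO2*] = 18.7 μmol/kg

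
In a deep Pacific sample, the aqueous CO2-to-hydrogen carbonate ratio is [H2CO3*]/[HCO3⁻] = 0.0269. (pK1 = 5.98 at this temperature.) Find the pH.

pH = 7.55

From K1 = [H⁺][HCO3⁻]/[H2CO3*]:  pH = pK1 − log₁₀([H2CO3*]/[HCO3⁻])
log₁₀(0.0269) = -1.570
pH = 5.98 − (-1.570) = 7.55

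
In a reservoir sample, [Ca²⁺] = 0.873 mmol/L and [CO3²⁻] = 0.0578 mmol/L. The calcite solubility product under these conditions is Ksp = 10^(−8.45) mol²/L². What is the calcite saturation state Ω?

Ω = 14.2

Ksp = 10^(−8.45) = 3.548×10^-9
Ω = [Ca²⁺][CO3²⁻]/Ksp = (0.873×10^-3)(0.0578×10^-3) / 3.548×10^-9 = 14.2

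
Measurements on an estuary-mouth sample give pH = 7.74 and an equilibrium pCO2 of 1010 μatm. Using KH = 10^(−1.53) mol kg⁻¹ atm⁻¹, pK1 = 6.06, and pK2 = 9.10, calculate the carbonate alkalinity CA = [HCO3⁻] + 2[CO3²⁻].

CA = 1.55 mmol/kg

[CO2*] = KH · pCO2 = 10^(−1.53) × 1010×10^-6 = 2.981×10^-5 mol/kg
α₀ = 1/(1 + K1/[H⁺] + K1K2/[H⁺]²) = 1/(1 + 10^+1.68 + 10^+0.32) = 0.01963
DIC = [CO2*]/α₀ = 2.981×10^-5 / 0.01963 = 1.519 mmol/kg
CA = (α₁ + 2α₂)·DIC = (0.9394 + 2×0.04100) × 1.519 = 1.55 mmol/kg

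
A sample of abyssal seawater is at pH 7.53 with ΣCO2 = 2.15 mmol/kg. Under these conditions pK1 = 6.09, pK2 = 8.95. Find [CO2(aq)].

[CO2*] = 0.0727 mmol/kg

α₀ = 1 / (1 + K1/[H⁺] + K1K2/[H⁺]²) = 1 / (1 + 10^+1.44 + 10^+0.02)
   = 1 / (1 + 27.542 + 1.0471) = 1/29.589 = 0.03380
[CO2*] = α₀ × DIC = 0.03380 × 2.15 = 0.0727 mmol/kg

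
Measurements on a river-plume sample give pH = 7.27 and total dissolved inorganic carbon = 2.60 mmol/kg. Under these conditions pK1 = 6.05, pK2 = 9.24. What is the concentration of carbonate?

[CO3²⁻] = 0.0260 mmol/kg

α₂ = 1 / (1 + [H⁺]/K2 + [H⁺]²/(K1K2)) = 1 / (1 + 10^+1.97 + 10^+0.75)
   = 1 / (1 + 93.325 + 5.6234) = 1/99.949 = 0.01001
[CO3²⁻] = α₂ × DIC = 0.01001 × 2.60 = 0.0260 mmol/kg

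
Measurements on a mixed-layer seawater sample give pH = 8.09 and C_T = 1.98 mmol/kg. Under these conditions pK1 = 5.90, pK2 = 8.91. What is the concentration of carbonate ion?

[CO3²⁻] = 0.259 mmol/kg

α₂ = 1 / (1 + [H⁺]/K2 + [H⁺]²/(K1K2)) = 1 / (1 + 10^+0.82 + 10^-1.37)
   = 1 / (1 + 6.6069 + 0.042658) = 1/7.6496 = 0.1307
[CO3²⁻] = α₂ × DIC = 0.1307 × 1.98 = 0.259 mmol/kg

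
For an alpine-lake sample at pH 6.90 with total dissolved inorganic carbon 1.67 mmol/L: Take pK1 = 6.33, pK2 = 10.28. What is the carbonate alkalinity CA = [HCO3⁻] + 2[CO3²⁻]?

CA = [HCO3⁻] + 2[CO3²⁻] = (α₁ + 2α₂)·DIC
At pH 6.90: [H⁺]/K1 = 10^-0.57 = 0.26915, K2/[H⁺] = 10^-3.38 = 0.00041687
α₁ = 1/(1 + 0.26915 + 0.00041687) = 1/1.2696 = 0.7877; α₂ = α₁·K2/[H⁺] = 0.0003284
α₁ + 2α₂ = 0.7883
CA = 0.7883 × 1.67 = 1.32 mmol/L

CA = 1.32 mmol/L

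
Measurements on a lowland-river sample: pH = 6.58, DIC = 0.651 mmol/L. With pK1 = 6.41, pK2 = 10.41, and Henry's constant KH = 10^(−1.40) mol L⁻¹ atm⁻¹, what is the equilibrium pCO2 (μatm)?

pCO2 = 6600 μatm

α₀ = 1 / (1 + K1/[H⁺] + K1K2/[H⁺]²) = 1 / (1 + 10^+0.17 + 10^-3.66)
   = 1 / (1 + 1.4791 + 0.00021878) = 1/2.4793 = 0.4033
[CO2*] = α₀ × DIC = 0.4033 × 0.651 = 0.2626 mmol/L
pCO2 = [CO2*]/KH = 2.626×10^-4 / 3.981×10^-2 = 6600 μatm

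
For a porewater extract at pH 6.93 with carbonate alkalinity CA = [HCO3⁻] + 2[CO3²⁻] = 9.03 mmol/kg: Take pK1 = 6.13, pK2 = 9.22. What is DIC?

DIC = 10.4 mmol/kg

CA = [HCO3⁻] + 2[CO3²⁻] = (α₁ + 2α₂)·DIC
At pH 6.93: [H⁺]/K1 = 10^-0.80 = 0.15849, K2/[H⁺] = 10^-2.29 = 0.0051286
α₁ = 1/(1 + 0.15849 + 0.0051286) = 1/1.1636 = 0.8594; α₂ = α₁·K2/[H⁺] = 0.004407
α₁ + 2α₂ = 0.8682
DIC = CA / (α₁ + 2α₂) = 9.03 / 0.8682 = 10.4 mmol/kg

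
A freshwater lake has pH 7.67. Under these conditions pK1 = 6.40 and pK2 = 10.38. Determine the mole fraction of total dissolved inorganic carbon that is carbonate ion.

α₂ = 0.00185

α₂ = 1 / (1 + [H⁺]/K2 + [H⁺]²/(K1K2)) = 1 / (1 + 10^+2.71 + 10^+1.44)
   = 1 / (1 + 512.86 + 27.542) = 1/541.40 = 0.001847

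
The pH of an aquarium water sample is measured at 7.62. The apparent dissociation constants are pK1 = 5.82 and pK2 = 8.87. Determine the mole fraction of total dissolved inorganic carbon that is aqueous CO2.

α₀ = 0.0148

α₀ = 1 / (1 + K1/[H⁺] + K1K2/[H⁺]²) = 1 / (1 + 10^+1.80 + 10^+0.55)
   = 1 / (1 + 63.096 + 3.5481) = 1/67.644 = 0.01478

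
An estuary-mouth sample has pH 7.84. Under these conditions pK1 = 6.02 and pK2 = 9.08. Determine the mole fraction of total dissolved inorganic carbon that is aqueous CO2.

α₀ = 1 / (1 + K1/[H⁺] + K1K2/[H⁺]²) = 1 / (1 + 10^+1.82 + 10^+0.58)
   = 1 / (1 + 66.069 + 3.8019) = 1/70.871 = 0.01411

α₀ = 0.0141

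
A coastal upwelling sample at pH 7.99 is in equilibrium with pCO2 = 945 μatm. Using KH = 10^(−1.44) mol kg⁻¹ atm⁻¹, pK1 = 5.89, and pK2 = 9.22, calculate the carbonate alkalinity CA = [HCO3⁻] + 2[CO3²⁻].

[CO2*] = KH · pCO2 = 10^(−1.44) × 945×10^-6 = 3.431×10^-5 mol/kg
α₀ = 1/(1 + K1/[H⁺] + K1K2/[H⁺]²) = 1/(1 + 10^+2.10 + 10^+0.87) = 0.007446
DIC = [CO2*]/α₀ = 3.431×10^-5 / 0.007446 = 4.608 mmol/kg
CA = (α₁ + 2α₂)·DIC = (0.9374 + 2×0.05520) × 4.608 = 4.83 mmol/kg

CA = 4.83 mmol/kg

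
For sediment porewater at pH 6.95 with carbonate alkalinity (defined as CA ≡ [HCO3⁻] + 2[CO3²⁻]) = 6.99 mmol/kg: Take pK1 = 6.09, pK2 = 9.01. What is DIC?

DIC = 7.88 mmol/kg

CA = [HCO3⁻] + 2[CO3²⁻] = (α₁ + 2α₂)·DIC
At pH 6.95: [H⁺]/K1 = 10^-0.86 = 0.13804, K2/[H⁺] = 10^-2.06 = 0.0087096
α₁ = 1/(1 + 0.13804 + 0.0087096) = 1/1.1467 = 0.8720; α₂ = α₁·K2/[H⁺] = 0.007595
α₁ + 2α₂ = 0.8872
DIC = CA / (α₁ + 2α₂) = 6.99 / 0.8872 = 7.88 mmol/kg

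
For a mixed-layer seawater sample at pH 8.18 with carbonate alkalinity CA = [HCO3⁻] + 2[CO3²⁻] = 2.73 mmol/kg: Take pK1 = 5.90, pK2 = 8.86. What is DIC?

CA = [HCO3⁻] + 2[CO3²⁻] = (α₁ + 2α₂)·DIC
At pH 8.18: [H⁺]/K1 = 10^-2.28 = 0.0052481, K2/[H⁺] = 10^-0.68 = 0.20893
α₁ = 1/(1 + 0.0052481 + 0.20893) = 1/1.2142 = 0.8236; α₂ = α₁·K2/[H⁺] = 0.1721
α₁ + 2α₂ = 1.1678
DIC = CA / (α₁ + 2α₂) = 2.73 / 1.1678 = 2.34 mmol/kg

DIC = 2.34 mmol/kg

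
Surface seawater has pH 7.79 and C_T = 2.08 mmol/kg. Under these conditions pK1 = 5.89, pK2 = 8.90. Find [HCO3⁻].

α₁ = 1 / (1 + [H⁺]/K1 + K2/[H⁺]) = 1 / (1 + 10^-1.90 + 10^-1.11)
   = 1 / (1 + 0.012589 + 0.077625) = 1/1.0902 = 0.9173
[HCO3⁻] = α₁ × DIC = 0.9173 × 2.08 = 1.91 mmol/kg

[HCO3⁻] = 1.91 mmol/kg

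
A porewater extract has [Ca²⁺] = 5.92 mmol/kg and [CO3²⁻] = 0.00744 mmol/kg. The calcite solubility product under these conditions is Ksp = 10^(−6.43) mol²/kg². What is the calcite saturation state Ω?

Ω = 0.119

Ksp = 10^(−6.43) = 3.715×10^-7
Ω = [Ca²⁺][CO3²⁻]/Ksp = (5.92×10^-3)(0.00744×10^-3) / 3.715×10^-7 = 0.119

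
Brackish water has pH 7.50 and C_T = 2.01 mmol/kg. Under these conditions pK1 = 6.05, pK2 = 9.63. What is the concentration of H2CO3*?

[CO2*] = 0.0684 mmol/kg

α₀ = 1 / (1 + K1/[H⁺] + K1K2/[H⁺]²) = 1 / (1 + 10^+1.45 + 10^-0.68)
   = 1 / (1 + 28.184 + 0.20893) = 1/29.393 = 0.03402
[CO2*] = α₀ × DIC = 0.03402 × 2.01 = 0.0684 mmol/kg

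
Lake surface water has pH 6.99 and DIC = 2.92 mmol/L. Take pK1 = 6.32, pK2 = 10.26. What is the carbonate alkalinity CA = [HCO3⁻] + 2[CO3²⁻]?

CA = [HCO3⁻] + 2[CO3²⁻] = (α₁ + 2α₂)·DIC
At pH 6.99: [H⁺]/K1 = 10^-0.67 = 0.21380, K2/[H⁺] = 10^-3.27 = 0.00053703
α₁ = 1/(1 + 0.21380 + 0.00053703) = 1/1.2143 = 0.8235; α₂ = α₁·K2/[H⁺] = 0.0004422
α₁ + 2α₂ = 0.8244
CA = 0.8244 × 2.92 = 2.41 mmol/L

CA = 2.41 mmol/L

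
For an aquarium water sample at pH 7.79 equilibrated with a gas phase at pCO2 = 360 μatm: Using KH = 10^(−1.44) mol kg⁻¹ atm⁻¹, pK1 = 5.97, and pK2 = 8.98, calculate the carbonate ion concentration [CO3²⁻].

[CO3²⁻] = 0.0558 mmol/kg

[CO2*] = KH · pCO2 = 10^(−1.44) × 360×10^-6 = 1.307×10^-5 mol/kg
α₀ = 1/(1 + K1/[H⁺] + K1K2/[H⁺]²) = 1/(1 + 10^+1.82 + 10^+0.63) = 0.01402
DIC = [CO2*]/α₀ = 1.307×10^-5 / 0.01402 = 0.9324 mmol/kg
[CO3²⁻] = α₂·DIC; α₂ = 0.05980, so [CO3²⁻] = 0.05980 × 0.9324 = 0.0558 mmol/kg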